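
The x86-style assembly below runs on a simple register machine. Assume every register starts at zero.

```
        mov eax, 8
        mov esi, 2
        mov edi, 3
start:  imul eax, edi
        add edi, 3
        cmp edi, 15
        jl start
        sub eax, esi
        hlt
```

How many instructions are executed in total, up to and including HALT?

eax=8
esi=2
edi=3
eax=8*3=24
edi=3+3=6
cmp edi, 15  (cmp 6,15)
jl start: taken
eax=24*6=144
edi=6+3=9
cmp edi, 15  (cmp 9,15)
jl start: taken
eax=144*9=1296
edi=9+3=12
cmp edi, 15  (cmp 12,15)
jl start: taken
eax=1296*12=15552
edi=12+3=15
cmp edi, 15  (cmp 15,15)
jl start: not taken
eax=15552-2=15550
halt.
Total executed instructions: 21.

21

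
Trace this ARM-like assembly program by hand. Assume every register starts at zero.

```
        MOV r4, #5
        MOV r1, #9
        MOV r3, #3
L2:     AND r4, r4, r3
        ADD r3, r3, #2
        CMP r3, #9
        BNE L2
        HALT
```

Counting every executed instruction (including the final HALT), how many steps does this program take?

r4=5
r1=9
r3=3
r4=5&3=1
r3=3+2=5
CMP r3, #9  (cmp 5,9)
BNE L2: taken
r4=1&5=1
r3=5+2=7
CMP r3, #9  (cmp 7,9)
BNE L2: taken
r4=1&7=1
r3=7+2=9
CMP r3, #9  (cmp 9,9)
BNE L2: not taken
halt.
Total executed instructions: 16.

16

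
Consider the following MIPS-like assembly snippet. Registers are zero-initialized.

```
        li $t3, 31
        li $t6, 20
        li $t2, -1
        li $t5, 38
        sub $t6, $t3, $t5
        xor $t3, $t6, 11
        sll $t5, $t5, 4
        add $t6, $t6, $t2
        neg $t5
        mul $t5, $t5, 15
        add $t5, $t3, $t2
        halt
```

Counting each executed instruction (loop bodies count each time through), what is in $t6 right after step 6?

-7

after li $t3, 31: $t3=31
after li $t6, 20: $t6=20
after li $t2, -1: $t2=-1
after li $t5, 38: $t5=38
after sub $t6, $t3, $t5: $t6=31-38=-7
after xor $t3, $t6, 11: $t3=(-7)^11=-14
After step 6: $t6 = -7.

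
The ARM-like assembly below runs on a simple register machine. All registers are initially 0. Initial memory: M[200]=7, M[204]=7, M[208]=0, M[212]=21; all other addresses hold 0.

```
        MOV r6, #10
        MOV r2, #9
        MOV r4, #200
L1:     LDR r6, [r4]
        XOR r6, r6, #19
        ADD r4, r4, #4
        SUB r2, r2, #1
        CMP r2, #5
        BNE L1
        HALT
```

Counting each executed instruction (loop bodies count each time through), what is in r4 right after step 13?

208

after MOV r6, #10: r6=10
after MOV r2, #9: r2=9
after MOV r4, #200: r4=200
after LDR r6, [r4]: r6=M[200]=7
after XOR r6, r6, #19: r6=7^19=20
after ADD r4, r4, #4: r4=200+4=204
after SUB r2, r2, #1: r2=9-1=8
CMP r2, #5  (cmp 8,5)
BNE L1: taken
after LDR r6, [r4]: r6=M[204]=7
after XOR r6, r6, #19: r6=7^19=20
after ADD r4, r4, #4: r4=204+4=208
after SUB r2, r2, #1: r2=8-1=7
After step 13: r4 = 208.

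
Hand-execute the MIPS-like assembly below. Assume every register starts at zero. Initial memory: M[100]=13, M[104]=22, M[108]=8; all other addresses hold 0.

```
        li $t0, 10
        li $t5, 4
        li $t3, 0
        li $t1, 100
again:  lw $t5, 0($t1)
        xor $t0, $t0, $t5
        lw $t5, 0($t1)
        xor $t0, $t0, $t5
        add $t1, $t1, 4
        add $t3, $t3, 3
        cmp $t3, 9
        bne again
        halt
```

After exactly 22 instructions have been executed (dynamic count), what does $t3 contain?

6

$t0=10
$t5=4
$t3=0
$t1=100
$t5=M[100]=13
$t0=10^13=7
$t5=M[100]=13
$t0=7^13=10
$t1=100+4=104
$t3=0+3=3
cmp $t3, 9  (cmp 3,9)
bne again: taken
$t5=M[104]=22
$t0=10^22=28
$t5=M[104]=22
$t0=28^22=10
$t1=104+4=108
$t3=3+3=6
cmp $t3, 9  (cmp 6,9)
bne again: taken
$t5=M[108]=8
$t0=10^8=2
After step 22: $t3 = 6.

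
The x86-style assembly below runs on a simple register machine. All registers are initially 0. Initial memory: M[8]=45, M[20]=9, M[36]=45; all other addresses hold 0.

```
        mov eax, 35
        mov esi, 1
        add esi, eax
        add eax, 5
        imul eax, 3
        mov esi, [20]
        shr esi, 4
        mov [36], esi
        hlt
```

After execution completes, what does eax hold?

eax=35
esi=1
esi=1+35=36
eax=35+5=40
eax=40*3=120
esi=M[20]=9
esi=9>>4=0
mov [36], esi → M[36]=0
halt.

120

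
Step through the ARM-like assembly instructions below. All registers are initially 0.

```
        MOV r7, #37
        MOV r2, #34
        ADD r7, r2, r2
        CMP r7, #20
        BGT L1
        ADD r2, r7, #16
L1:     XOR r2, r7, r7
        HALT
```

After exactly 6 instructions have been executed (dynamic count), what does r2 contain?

MOV r7, #37 → r7=37
MOV r2, #34 → r2=34
ADD r7, r2, r2 → r7=34+34=68
CMP r7, #20  (cmp 68,20)
BGT L1: taken
XOR r2, r7, r7 → r2=68^68=0
After step 6: r2 = 0.

0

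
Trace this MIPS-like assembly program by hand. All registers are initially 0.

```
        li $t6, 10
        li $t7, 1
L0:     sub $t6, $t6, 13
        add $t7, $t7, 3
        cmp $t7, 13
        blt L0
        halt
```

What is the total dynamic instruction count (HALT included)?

li $t6, 10 → $t6=10
li $t7, 1 → $t7=1
sub $t6, $t6, 13 → $t6=10-13=-3
add $t7, $t7, 3 → $t7=1+3=4
cmp $t7, 13  (cmp 4,13)
blt L0: taken
sub $t6, $t6, 13 → $t6=(-3)-13=-16
add $t7, $t7, 3 → $t7=4+3=7
cmp $t7, 13  (cmp 7,13)
blt L0: taken
sub $t6, $t6, 13 → $t6=(-16)-13=-29
add $t7, $t7, 3 → $t7=7+3=10
cmp $t7, 13  (cmp 10,13)
blt L0: taken
sub $t6, $t6, 13 → $t6=(-29)-13=-42
add $t7, $t7, 3 → $t7=10+3=13
cmp $t7, 13  (cmp 13,13)
blt L0: not taken
halt.
Total executed instructions: 19.

19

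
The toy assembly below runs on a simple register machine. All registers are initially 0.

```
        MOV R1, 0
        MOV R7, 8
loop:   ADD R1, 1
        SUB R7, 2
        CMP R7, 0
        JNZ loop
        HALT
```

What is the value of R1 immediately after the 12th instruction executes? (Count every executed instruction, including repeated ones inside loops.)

3

R1=0
R7=8
R1=0+1=1
R7=8-2=6
CMP R7, 0  (cmp 6,0)
JNZ loop: taken
R1=1+1=2
R7=6-2=4
CMP R7, 0  (cmp 4,0)
JNZ loop: taken
R1=2+1=3
R7=4-2=2
After step 12: R1 = 3.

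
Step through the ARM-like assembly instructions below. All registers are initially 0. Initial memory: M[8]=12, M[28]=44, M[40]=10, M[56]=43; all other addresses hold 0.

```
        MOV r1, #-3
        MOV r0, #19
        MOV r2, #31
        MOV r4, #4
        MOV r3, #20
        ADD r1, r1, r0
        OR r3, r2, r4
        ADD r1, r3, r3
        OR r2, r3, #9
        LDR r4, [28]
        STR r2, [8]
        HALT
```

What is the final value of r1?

62

after MOV r1, #-3: r1=-3
after MOV r0, #19: r0=19
after MOV r2, #31: r2=31
after MOV r4, #4: r4=4
after MOV r3, #20: r3=20
after ADD r1, r1, r0: r1=(-3)+19=16
after OR r3, r2, r4: r3=31|4=31
after ADD r1, r3, r3: r1=31+31=62
after OR r2, r3, #9: r2=31|9=31
after LDR r4, [28]: r4=M[28]=44
STR r2, [8] → M[8]=31
halt.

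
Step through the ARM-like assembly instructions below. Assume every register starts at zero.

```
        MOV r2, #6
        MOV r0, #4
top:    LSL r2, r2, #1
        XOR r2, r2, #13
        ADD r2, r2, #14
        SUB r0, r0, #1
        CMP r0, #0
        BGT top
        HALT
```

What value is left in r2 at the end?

MOV r2, #6 → r2=6
MOV r0, #4 → r0=4
LSL r2, r2, #1 → r2=6<<1=12
XOR r2, r2, #13 → r2=12^13=1
ADD r2, r2, #14 → r2=1+14=15
SUB r0, r0, #1 → r0=4-1=3
CMP r0, #0  (cmp 3,0)
BGT top: taken
LSL r2, r2, #1 → r2=15<<1=30
XOR r2, r2, #13 → r2=30^13=19
ADD r2, r2, #14 → r2=19+14=33
SUB r0, r0, #1 → r0=3-1=2
CMP r0, #0  (cmp 2,0)
BGT top: taken
LSL r2, r2, #1 → r2=33<<1=66
XOR r2, r2, #13 → r2=66^13=79
ADD r2, r2, #14 → r2=79+14=93
SUB r0, r0, #1 → r0=2-1=1
CMP r0, #0  (cmp 1,0)
BGT top: taken
LSL r2, r2, #1 → r2=93<<1=186
XOR r2, r2, #13 → r2=186^13=183
ADD r2, r2, #14 → r2=183+14=197
SUB r0, r0, #1 → r0=1-1=0
CMP r0, #0  (cmp 0,0)
BGT top: not taken
halt.

197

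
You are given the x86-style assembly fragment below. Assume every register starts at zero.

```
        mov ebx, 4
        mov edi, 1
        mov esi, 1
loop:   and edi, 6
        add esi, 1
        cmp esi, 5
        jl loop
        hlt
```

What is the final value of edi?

0

ebx=4
edi=1
esi=1
edi=1&6=0
esi=1+1=2
cmp esi, 5  (cmp 2,5)
jl loop: taken
edi=0&6=0
esi=2+1=3
cmp esi, 5  (cmp 3,5)
jl loop: taken
edi=0&6=0
esi=3+1=4
cmp esi, 5  (cmp 4,5)
jl loop: taken
edi=0&6=0
esi=4+1=5
cmp esi, 5  (cmp 5,5)
jl loop: not taken
halt.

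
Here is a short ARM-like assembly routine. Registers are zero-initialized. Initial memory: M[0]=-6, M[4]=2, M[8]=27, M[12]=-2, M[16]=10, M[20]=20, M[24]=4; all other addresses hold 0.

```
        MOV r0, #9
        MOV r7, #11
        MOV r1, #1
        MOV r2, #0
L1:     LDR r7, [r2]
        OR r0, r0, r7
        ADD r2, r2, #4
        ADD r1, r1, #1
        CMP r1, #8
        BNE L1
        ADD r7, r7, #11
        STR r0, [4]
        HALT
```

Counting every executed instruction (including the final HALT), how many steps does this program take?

r0=9
r7=11
r1=1
r2=0
r7=M[0]=-6
r0=9|(-6)=-5
r2=0+4=4
r1=1+1=2
CMP r1, #8  (cmp 2,8)
BNE L1: taken
r7=M[4]=2
r0=(-5)|2=-5
r2=4+4=8
r1=2+1=3
CMP r1, #8  (cmp 3,8)
BNE L1: taken
r7=M[8]=27
r0=(-5)|27=-5
r2=8+4=12
r1=3+1=4
CMP r1, #8  (cmp 4,8)
BNE L1: taken
r7=M[12]=-2
r0=(-5)|(-2)=-1
r2=12+4=16
r1=4+1=5
CMP r1, #8  (cmp 5,8)
BNE L1: taken
r7=M[16]=10
r0=(-1)|10=-1
r2=16+4=20
r1=5+1=6
CMP r1, #8  (cmp 6,8)
BNE L1: taken
r7=M[20]=20
r0=(-1)|20=-1
r2=20+4=24
r1=6+1=7
CMP r1, #8  (cmp 7,8)
BNE L1: taken
r7=M[24]=4
r0=(-1)|4=-1
r2=24+4=28
r1=7+1=8
CMP r1, #8  (cmp 8,8)
BNE L1: not taken
r7=4+11=15
STR r0, [4] → M[4]=-1
halt.
Total executed instructions: 49.

49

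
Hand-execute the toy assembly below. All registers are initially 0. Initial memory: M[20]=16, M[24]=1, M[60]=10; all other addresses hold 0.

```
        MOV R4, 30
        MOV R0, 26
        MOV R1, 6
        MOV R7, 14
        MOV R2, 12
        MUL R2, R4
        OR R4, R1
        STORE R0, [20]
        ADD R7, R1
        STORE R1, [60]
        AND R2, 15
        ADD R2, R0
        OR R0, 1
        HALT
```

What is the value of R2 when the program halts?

R4=30
R0=26
R1=6
R7=14
R2=12
R2=12*30=360
R4=30|6=30
STORE R0, [20] → M[20]=26
R7=14+6=20
STORE R1, [60] → M[60]=6
R2=360&15=8
R2=8+26=34
R0=26|1=27
halt.

34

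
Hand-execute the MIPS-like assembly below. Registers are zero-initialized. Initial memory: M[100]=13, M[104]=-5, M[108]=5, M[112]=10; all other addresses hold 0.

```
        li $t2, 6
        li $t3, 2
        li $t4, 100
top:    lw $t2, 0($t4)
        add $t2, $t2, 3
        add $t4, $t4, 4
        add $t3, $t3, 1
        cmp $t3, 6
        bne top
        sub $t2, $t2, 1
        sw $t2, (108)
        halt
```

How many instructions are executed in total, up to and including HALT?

30

$t2=6
$t3=2
$t4=100
$t2=M[100]=13
$t2=13+3=16
$t4=100+4=104
$t3=2+1=3
cmp $t3, 6  (cmp 3,6)
bne top: taken
$t2=M[104]=-5
$t2=(-5)+3=-2
$t4=104+4=108
$t3=3+1=4
cmp $t3, 6  (cmp 4,6)
bne top: taken
$t2=M[108]=5
$t2=5+3=8
$t4=108+4=112
$t3=4+1=5
cmp $t3, 6  (cmp 5,6)
bne top: taken
$t2=M[112]=10
$t2=10+3=13
$t4=112+4=116
$t3=5+1=6
cmp $t3, 6  (cmp 6,6)
bne top: not taken
$t2=13-1=12
sw $t2, (108) → M[108]=12
halt.
Total executed instructions: 30.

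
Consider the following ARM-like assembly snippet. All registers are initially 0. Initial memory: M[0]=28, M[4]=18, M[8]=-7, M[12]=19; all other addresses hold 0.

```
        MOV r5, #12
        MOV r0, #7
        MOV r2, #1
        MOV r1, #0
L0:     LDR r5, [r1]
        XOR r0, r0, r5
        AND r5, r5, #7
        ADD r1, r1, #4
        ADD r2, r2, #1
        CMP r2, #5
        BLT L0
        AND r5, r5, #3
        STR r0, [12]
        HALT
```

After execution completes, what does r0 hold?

-29

r5=12
r0=7
r2=1
r1=0
r5=M[0]=28
r0=7^28=27
r5=28&7=4
r1=0+4=4
r2=1+1=2
CMP r2, #5  (cmp 2,5)
BLT L0: taken
r5=M[4]=18
r0=27^18=9
r5=18&7=2
r1=4+4=8
r2=2+1=3
CMP r2, #5  (cmp 3,5)
BLT L0: taken
r5=M[8]=-7
r0=9^(-7)=-16
r5=(-7)&7=1
r1=8+4=12
r2=3+1=4
CMP r2, #5  (cmp 4,5)
BLT L0: taken
r5=M[12]=19
r0=(-16)^19=-29
r5=19&7=3
r1=12+4=16
r2=4+1=5
CMP r2, #5  (cmp 5,5)
BLT L0: not taken
r5=3&3=3
STR r0, [12] → M[12]=-29
halt.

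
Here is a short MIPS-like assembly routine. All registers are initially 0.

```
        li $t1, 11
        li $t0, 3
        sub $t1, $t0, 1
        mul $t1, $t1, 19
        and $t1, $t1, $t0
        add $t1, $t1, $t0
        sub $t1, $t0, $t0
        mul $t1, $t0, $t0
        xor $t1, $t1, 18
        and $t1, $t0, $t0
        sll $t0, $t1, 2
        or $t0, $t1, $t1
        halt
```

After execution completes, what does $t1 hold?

$t1=11
$t0=3
$t1=3-1=2
$t1=2*19=38
$t1=38&3=2
$t1=2+3=5
$t1=3-3=0
$t1=3*3=9
$t1=9^18=27
$t1=3&3=3
$t0=3<<2=12
$t0=3|3=3
halt.

3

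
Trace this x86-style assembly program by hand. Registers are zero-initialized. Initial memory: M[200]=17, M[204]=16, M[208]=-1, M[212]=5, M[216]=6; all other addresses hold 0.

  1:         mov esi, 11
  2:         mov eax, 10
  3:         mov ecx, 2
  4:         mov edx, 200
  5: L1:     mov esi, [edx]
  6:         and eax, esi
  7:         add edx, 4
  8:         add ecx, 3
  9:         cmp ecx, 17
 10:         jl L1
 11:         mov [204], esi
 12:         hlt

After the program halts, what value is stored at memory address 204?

esi=11
eax=10
ecx=2
edx=200
esi=M[200]=17
eax=10&17=0
edx=200+4=204
ecx=2+3=5
cmp ecx, 17  (cmp 5,17)
jl L1: taken
esi=M[204]=16
eax=0&16=0
edx=204+4=208
ecx=5+3=8
cmp ecx, 17  (cmp 8,17)
jl L1: taken
esi=M[208]=-1
eax=0&(-1)=0
edx=208+4=212
ecx=8+3=11
cmp ecx, 17  (cmp 11,17)
jl L1: taken
esi=M[212]=5
eax=0&5=0
edx=212+4=216
ecx=11+3=14
cmp ecx, 17  (cmp 14,17)
jl L1: taken
esi=M[216]=6
eax=0&6=0
edx=216+4=220
ecx=14+3=17
cmp ecx, 17  (cmp 17,17)
jl L1: not taken
mov [204], esi → M[204]=6
halt.

6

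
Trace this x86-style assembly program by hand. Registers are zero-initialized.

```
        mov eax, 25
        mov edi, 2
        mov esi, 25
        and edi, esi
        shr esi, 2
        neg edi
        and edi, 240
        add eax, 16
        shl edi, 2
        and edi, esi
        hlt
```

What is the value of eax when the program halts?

mov eax, 25 → eax=25
mov edi, 2 → edi=2
mov esi, 25 → esi=25
and edi, esi → edi=2&25=0
shr esi, 2 → esi=25>>2=6
neg edi → edi=-(0)=0
and edi, 240 → edi=0&240=0
add eax, 16 → eax=25+16=41
shl edi, 2 → edi=0<<2=0
and edi, esi → edi=0&6=0
halt.

41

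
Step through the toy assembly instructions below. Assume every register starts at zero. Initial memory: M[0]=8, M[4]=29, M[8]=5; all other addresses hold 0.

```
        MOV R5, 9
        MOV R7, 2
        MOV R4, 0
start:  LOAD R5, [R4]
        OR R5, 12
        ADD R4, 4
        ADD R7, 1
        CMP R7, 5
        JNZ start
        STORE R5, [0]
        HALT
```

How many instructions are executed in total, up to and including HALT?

after MOV R5, 9: R5=9
after MOV R7, 2: R7=2
after MOV R4, 0: R4=0
after LOAD R5, [R4]: R5=M[0]=8
after OR R5, 12: R5=8|12=12
after ADD R4, 4: R4=0+4=4
after ADD R7, 1: R7=2+1=3
CMP R7, 5  (cmp 3,5)
JNZ start: taken
after LOAD R5, [R4]: R5=M[4]=29
after OR R5, 12: R5=29|12=29
after ADD R4, 4: R4=4+4=8
after ADD R7, 1: R7=3+1=4
CMP R7, 5  (cmp 4,5)
JNZ start: taken
after LOAD R5, [R4]: R5=M[8]=5
after OR R5, 12: R5=5|12=13
after ADD R4, 4: R4=8+4=12
after ADD R7, 1: R7=4+1=5
CMP R7, 5  (cmp 5,5)
JNZ start: not taken
STORE R5, [0] → M[0]=13
halt.
Total executed instructions: 23.

23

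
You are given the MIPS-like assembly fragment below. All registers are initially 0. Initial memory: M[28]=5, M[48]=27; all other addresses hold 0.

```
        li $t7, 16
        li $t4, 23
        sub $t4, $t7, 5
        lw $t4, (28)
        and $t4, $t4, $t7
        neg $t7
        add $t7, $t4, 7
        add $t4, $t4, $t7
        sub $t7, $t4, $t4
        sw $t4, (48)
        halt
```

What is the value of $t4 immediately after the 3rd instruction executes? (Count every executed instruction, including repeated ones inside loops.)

li $t7, 16 → $t7=16
li $t4, 23 → $t4=23
sub $t4, $t7, 5 → $t4=16-5=11
After step 3: $t4 = 11.

11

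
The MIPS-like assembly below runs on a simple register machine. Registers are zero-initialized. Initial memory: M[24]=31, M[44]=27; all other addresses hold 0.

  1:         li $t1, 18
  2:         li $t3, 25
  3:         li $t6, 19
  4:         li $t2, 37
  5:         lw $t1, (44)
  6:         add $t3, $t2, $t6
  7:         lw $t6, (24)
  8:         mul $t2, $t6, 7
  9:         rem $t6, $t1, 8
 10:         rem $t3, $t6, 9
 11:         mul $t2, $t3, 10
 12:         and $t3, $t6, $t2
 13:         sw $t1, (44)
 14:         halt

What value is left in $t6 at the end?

after li $t1, 18: $t1=18
after li $t3, 25: $t3=25
after li $t6, 19: $t6=19
after li $t2, 37: $t2=37
after lw $t1, (44): $t1=M[44]=27
after add $t3, $t2, $t6: $t3=37+19=56
after lw $t6, (24): $t6=M[24]=31
after mul $t2, $t6, 7: $t2=31*7=217
after rem $t6, $t1, 8: $t6=27%8=3
after rem $t3, $t6, 9: $t3=3%9=3
after mul $t2, $t3, 10: $t2=3*10=30
after and $t3, $t6, $t2: $t3=3&30=2
sw $t1, (44) → M[44]=27
halt.

3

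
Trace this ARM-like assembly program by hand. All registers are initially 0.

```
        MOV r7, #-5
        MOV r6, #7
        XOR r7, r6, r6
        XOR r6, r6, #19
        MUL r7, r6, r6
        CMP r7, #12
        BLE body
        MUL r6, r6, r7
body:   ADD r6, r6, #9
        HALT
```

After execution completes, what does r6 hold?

8009

after MOV r7, #-5: r7=-5
after MOV r6, #7: r6=7
after XOR r7, r6, r6: r7=7^7=0
after XOR r6, r6, #19: r6=7^19=20
after MUL r7, r6, r6: r7=20*20=400
CMP r7, #12  (cmp 400,12)
BLE body: not taken
after MUL r6, r6, r7: r6=20*400=8000
after ADD r6, r6, #9: r6=8000+9=8009
halt.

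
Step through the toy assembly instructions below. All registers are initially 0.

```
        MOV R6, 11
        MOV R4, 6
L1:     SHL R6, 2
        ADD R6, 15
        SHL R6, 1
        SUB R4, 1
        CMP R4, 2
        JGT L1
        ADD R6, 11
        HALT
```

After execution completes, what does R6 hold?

62617

after MOV R6, 11: R6=11
after MOV R4, 6: R4=6
after SHL R6, 2: R6=11<<2=44
after ADD R6, 15: R6=44+15=59
after SHL R6, 1: R6=59<<1=118
after SUB R4, 1: R4=6-1=5
CMP R4, 2  (cmp 5,2)
JGT L1: taken
after SHL R6, 2: R6=118<<2=472
after ADD R6, 15: R6=472+15=487
after SHL R6, 1: R6=487<<1=974
after SUB R4, 1: R4=5-1=4
CMP R4, 2  (cmp 4,2)
JGT L1: taken
after SHL R6, 2: R6=974<<2=3896
after ADD R6, 15: R6=3896+15=3911
after SHL R6, 1: R6=3911<<1=7822
after SUB R4, 1: R4=4-1=3
CMP R4, 2  (cmp 3,2)
JGT L1: taken
after SHL R6, 2: R6=7822<<2=31288
after ADD R6, 15: R6=31288+15=31303
after SHL R6, 1: R6=31303<<1=62606
after SUB R4, 1: R4=3-1=2
CMP R4, 2  (cmp 2,2)
JGT L1: not taken
after ADD R6, 11: R6=62606+11=62617
halt.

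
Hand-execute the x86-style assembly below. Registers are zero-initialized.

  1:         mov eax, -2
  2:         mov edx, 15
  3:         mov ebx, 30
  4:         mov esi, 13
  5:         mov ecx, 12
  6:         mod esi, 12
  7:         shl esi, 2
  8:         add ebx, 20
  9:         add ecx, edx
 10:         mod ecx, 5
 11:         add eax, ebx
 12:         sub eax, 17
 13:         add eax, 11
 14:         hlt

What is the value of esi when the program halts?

eax=-2
edx=15
ebx=30
esi=13
ecx=12
esi=13%12=1
esi=1<<2=4
ebx=30+20=50
ecx=12+15=27
ecx=27%5=2
eax=(-2)+50=48
eax=48-17=31
eax=31+11=42
halt.

4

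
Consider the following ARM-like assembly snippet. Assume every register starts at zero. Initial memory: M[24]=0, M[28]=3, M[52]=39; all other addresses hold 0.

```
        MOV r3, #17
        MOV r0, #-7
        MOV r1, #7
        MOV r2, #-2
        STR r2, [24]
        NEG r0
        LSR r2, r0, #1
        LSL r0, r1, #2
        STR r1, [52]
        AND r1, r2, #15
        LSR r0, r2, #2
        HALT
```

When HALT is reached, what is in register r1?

3

after MOV r3, #17: r3=17
after MOV r0, #-7: r0=-7
after MOV r1, #7: r1=7
after MOV r2, #-2: r2=-2
STR r2, [24] → M[24]=-2
after NEG r0: r0=-(-7)=7
after LSR r2, r0, #1: r2=7>>1=3
after LSL r0, r1, #2: r0=7<<2=28
STR r1, [52] → M[52]=7
after AND r1, r2, #15: r1=3&15=3
after LSR r0, r2, #2: r0=3>>2=0
halt.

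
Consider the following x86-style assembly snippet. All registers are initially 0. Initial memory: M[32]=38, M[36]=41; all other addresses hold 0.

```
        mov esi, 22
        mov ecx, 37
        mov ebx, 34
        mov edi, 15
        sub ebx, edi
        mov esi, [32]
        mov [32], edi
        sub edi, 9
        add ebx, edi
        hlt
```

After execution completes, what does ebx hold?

25

esi=22
ecx=37
ebx=34
edi=15
ebx=34-15=19
esi=M[32]=38
mov [32], edi → M[32]=15
edi=15-9=6
ebx=19+6=25
halt.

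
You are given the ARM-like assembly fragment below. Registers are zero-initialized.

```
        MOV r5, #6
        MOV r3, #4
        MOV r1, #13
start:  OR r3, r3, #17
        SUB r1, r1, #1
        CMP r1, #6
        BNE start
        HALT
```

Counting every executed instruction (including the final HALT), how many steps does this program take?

32

after MOV r5, #6: r5=6
after MOV r3, #4: r3=4
after MOV r1, #13: r1=13
after OR r3, r3, #17: r3=4|17=21
after SUB r1, r1, #1: r1=13-1=12
CMP r1, #6  (cmp 12,6)
BNE start: taken
after OR r3, r3, #17: r3=21|17=21
after SUB r1, r1, #1: r1=12-1=11
CMP r1, #6  (cmp 11,6)
BNE start: taken
after OR r3, r3, #17: r3=21|17=21
after SUB r1, r1, #1: r1=11-1=10
CMP r1, #6  (cmp 10,6)
BNE start: taken
after OR r3, r3, #17: r3=21|17=21
after SUB r1, r1, #1: r1=10-1=9
CMP r1, #6  (cmp 9,6)
BNE start: taken
after OR r3, r3, #17: r3=21|17=21
after SUB r1, r1, #1: r1=9-1=8
CMP r1, #6  (cmp 8,6)
BNE start: taken
after OR r3, r3, #17: r3=21|17=21
after SUB r1, r1, #1: r1=8-1=7
CMP r1, #6  (cmp 7,6)
BNE start: taken
after OR r3, r3, #17: r3=21|17=21
after SUB r1, r1, #1: r1=7-1=6
CMP r1, #6  (cmp 6,6)
BNE start: not taken
halt.
Total executed instructions: 32.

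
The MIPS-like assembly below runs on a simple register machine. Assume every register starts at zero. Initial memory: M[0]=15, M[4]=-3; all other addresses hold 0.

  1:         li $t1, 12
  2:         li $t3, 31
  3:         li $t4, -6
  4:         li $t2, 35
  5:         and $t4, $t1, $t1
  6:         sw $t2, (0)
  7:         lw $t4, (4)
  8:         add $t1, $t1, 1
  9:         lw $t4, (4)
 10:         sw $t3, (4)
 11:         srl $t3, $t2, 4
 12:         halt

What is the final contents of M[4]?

31

li $t1, 12 → $t1=12
li $t3, 31 → $t3=31
li $t4, -6 → $t4=-6
li $t2, 35 → $t2=35
and $t4, $t1, $t1 → $t4=12&12=12
sw $t2, (0) → M[0]=35
lw $t4, (4) → $t4=M[4]=-3
add $t1, $t1, 1 → $t1=12+1=13
lw $t4, (4) → $t4=M[4]=-3
sw $t3, (4) → M[4]=31
srl $t3, $t2, 4 → $t3=35>>4=2
halt.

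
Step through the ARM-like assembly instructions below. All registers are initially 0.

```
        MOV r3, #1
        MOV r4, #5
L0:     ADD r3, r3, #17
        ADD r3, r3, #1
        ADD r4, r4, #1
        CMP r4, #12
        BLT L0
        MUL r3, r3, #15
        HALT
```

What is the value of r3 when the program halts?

1905

after MOV r3, #1: r3=1
after MOV r4, #5: r4=5
after ADD r3, r3, #17: r3=1+17=18
after ADD r3, r3, #1: r3=18+1=19
after ADD r4, r4, #1: r4=5+1=6
CMP r4, #12  (cmp 6,12)
BLT L0: taken
after ADD r3, r3, #17: r3=19+17=36
after ADD r3, r3, #1: r3=36+1=37
after ADD r4, r4, #1: r4=6+1=7
CMP r4, #12  (cmp 7,12)
BLT L0: taken
after ADD r3, r3, #17: r3=37+17=54
after ADD r3, r3, #1: r3=54+1=55
after ADD r4, r4, #1: r4=7+1=8
CMP r4, #12  (cmp 8,12)
BLT L0: taken
after ADD r3, r3, #17: r3=55+17=72
after ADD r3, r3, #1: r3=72+1=73
after ADD r4, r4, #1: r4=8+1=9
CMP r4, #12  (cmp 9,12)
BLT L0: taken
after ADD r3, r3, #17: r3=73+17=90
after ADD r3, r3, #1: r3=90+1=91
after ADD r4, r4, #1: r4=9+1=10
CMP r4, #12  (cmp 10,12)
BLT L0: taken
after ADD r3, r3, #17: r3=91+17=108
after ADD r3, r3, #1: r3=108+1=109
after ADD r4, r4, #1: r4=10+1=11
CMP r4, #12  (cmp 11,12)
BLT L0: taken
after ADD r3, r3, #17: r3=109+17=126
after ADD r3, r3, #1: r3=126+1=127
after ADD r4, r4, #1: r4=11+1=12
CMP r4, #12  (cmp 12,12)
BLT L0: not taken
after MUL r3, r3, #15: r3=127*15=1905
halt.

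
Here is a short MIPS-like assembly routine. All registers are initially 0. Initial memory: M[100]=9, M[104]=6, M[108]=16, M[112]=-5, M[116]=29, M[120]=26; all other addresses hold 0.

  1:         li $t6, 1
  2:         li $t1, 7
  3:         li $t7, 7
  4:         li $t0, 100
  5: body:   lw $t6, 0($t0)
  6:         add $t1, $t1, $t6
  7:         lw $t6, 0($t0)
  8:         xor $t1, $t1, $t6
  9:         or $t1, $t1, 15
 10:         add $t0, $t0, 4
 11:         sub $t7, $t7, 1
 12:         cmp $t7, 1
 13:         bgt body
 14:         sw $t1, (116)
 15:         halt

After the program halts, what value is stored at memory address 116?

31

after li $t6, 1: $t6=1
after li $t1, 7: $t1=7
after li $t7, 7: $t7=7
after li $t0, 100: $t0=100
after lw $t6, 0($t0): $t6=M[100]=9
after add $t1, $t1, $t6: $t1=7+9=16
after lw $t6, 0($t0): $t6=M[100]=9
after xor $t1, $t1, $t6: $t1=16^9=25
after or $t1, $t1, 15: $t1=25|15=31
after add $t0, $t0, 4: $t0=100+4=104
after sub $t7, $t7, 1: $t7=7-1=6
cmp $t7, 1  (cmp 6,1)
bgt body: taken
after lw $t6, 0($t0): $t6=M[104]=6
after add $t1, $t1, $t6: $t1=31+6=37
after lw $t6, 0($t0): $t6=M[104]=6
after xor $t1, $t1, $t6: $t1=37^6=35
after or $t1, $t1, 15: $t1=35|15=47
after add $t0, $t0, 4: $t0=104+4=108
after sub $t7, $t7, 1: $t7=6-1=5
cmp $t7, 1  (cmp 5,1)
bgt body: taken
after lw $t6, 0($t0): $t6=M[108]=16
after add $t1, $t1, $t6: $t1=47+16=63
after lw $t6, 0($t0): $t6=M[108]=16
after xor $t1, $t1, $t6: $t1=63^16=47
after or $t1, $t1, 15: $t1=47|15=47
after add $t0, $t0, 4: $t0=108+4=112
after sub $t7, $t7, 1: $t7=5-1=4
cmp $t7, 1  (cmp 4,1)
bgt body: taken
after lw $t6, 0($t0): $t6=M[112]=-5
after add $t1, $t1, $t6: $t1=47+(-5)=42
after lw $t6, 0($t0): $t6=M[112]=-5
after xor $t1, $t1, $t6: $t1=42^(-5)=-47
after or $t1, $t1, 15: $t1=(-47)|15=-33
after add $t0, $t0, 4: $t0=112+4=116
after sub $t7, $t7, 1: $t7=4-1=3
cmp $t7, 1  (cmp 3,1)
bgt body: taken
after lw $t6, 0($t0): $t6=M[116]=29
after add $t1, $t1, $t6: $t1=(-33)+29=-4
after lw $t6, 0($t0): $t6=M[116]=29
after xor $t1, $t1, $t6: $t1=(-4)^29=-31
after or $t1, $t1, 15: $t1=(-31)|15=-17
after add $t0, $t0, 4: $t0=116+4=120
after sub $t7, $t7, 1: $t7=3-1=2
cmp $t7, 1  (cmp 2,1)
bgt body: taken
after lw $t6, 0($t0): $t6=M[120]=26
after add $t1, $t1, $t6: $t1=(-17)+26=9
after lw $t6, 0($t0): $t6=M[120]=26
after xor $t1, $t1, $t6: $t1=9^26=19
after or $t1, $t1, 15: $t1=19|15=31
after add $t0, $t0, 4: $t0=120+4=124
after sub $t7, $t7, 1: $t7=2-1=1
cmp $t7, 1  (cmp 1,1)
bgt body: not taken
sw $t1, (116) → M[116]=31
halt.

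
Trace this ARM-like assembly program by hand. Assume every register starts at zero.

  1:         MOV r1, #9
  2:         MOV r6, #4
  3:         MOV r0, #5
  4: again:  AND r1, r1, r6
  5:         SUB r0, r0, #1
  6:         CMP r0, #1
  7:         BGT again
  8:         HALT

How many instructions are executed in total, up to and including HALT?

MOV r1, #9 → r1=9
MOV r6, #4 → r6=4
MOV r0, #5 → r0=5
AND r1, r1, r6 → r1=9&4=0
SUB r0, r0, #1 → r0=5-1=4
CMP r0, #1  (cmp 4,1)
BGT again: taken
AND r1, r1, r6 → r1=0&4=0
SUB r0, r0, #1 → r0=4-1=3
CMP r0, #1  (cmp 3,1)
BGT again: taken
AND r1, r1, r6 → r1=0&4=0
SUB r0, r0, #1 → r0=3-1=2
CMP r0, #1  (cmp 2,1)
BGT again: taken
AND r1, r1, r6 → r1=0&4=0
SUB r0, r0, #1 → r0=2-1=1
CMP r0, #1  (cmp 1,1)
BGT again: not taken
halt.
Total executed instructions: 20.

20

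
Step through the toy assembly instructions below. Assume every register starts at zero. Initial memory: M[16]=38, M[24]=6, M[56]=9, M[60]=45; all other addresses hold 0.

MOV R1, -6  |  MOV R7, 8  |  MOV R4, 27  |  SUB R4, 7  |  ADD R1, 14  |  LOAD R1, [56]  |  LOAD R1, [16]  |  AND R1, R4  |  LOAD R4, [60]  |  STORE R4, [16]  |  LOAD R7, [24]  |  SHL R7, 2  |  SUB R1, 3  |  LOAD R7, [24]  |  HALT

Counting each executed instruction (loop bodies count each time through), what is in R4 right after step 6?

20

after MOV R1, -6: R1=-6
after MOV R7, 8: R7=8
after MOV R4, 27: R4=27
after SUB R4, 7: R4=27-7=20
after ADD R1, 14: R1=(-6)+14=8
after LOAD R1, [56]: R1=M[56]=9
After step 6: R4 = 20.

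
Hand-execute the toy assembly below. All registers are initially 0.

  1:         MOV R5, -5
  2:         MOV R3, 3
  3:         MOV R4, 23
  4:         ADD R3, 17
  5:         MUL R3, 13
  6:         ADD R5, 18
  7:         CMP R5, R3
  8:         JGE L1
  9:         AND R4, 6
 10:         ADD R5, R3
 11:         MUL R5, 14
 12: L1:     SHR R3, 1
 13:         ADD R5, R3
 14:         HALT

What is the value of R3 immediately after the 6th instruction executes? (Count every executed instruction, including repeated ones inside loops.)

260

R5=-5
R3=3
R4=23
R3=3+17=20
R3=20*13=260
R5=(-5)+18=13
After step 6: R3 = 260.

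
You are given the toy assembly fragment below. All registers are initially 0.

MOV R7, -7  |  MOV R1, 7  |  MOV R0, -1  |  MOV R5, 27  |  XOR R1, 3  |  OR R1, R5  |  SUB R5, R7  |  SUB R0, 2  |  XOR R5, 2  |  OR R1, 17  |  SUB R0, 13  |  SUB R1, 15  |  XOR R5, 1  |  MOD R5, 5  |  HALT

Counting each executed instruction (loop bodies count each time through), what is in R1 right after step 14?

16

after MOV R7, -7: R7=-7
after MOV R1, 7: R1=7
after MOV R0, -1: R0=-1
after MOV R5, 27: R5=27
after XOR R1, 3: R1=7^3=4
after OR R1, R5: R1=4|27=31
after SUB R5, R7: R5=27-(-7)=34
after SUB R0, 2: R0=(-1)-2=-3
after XOR R5, 2: R5=34^2=32
after OR R1, 17: R1=31|17=31
after SUB R0, 13: R0=(-3)-13=-16
after SUB R1, 15: R1=31-15=16
after XOR R5, 1: R5=32^1=33
after MOD R5, 5: R5=33%5=3
After step 14: R1 = 16.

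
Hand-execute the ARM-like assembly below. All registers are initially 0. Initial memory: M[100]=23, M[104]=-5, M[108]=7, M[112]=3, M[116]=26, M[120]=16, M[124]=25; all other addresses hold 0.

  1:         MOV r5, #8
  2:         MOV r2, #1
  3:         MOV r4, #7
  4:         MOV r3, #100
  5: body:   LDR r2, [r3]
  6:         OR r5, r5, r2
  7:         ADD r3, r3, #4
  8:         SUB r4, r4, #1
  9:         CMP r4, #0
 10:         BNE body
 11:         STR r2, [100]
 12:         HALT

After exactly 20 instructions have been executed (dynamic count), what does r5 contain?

MOV r5, #8 → r5=8
MOV r2, #1 → r2=1
MOV r4, #7 → r4=7
MOV r3, #100 → r3=100
LDR r2, [r3] → r2=M[100]=23
OR r5, r5, r2 → r5=8|23=31
ADD r3, r3, #4 → r3=100+4=104
SUB r4, r4, #1 → r4=7-1=6
CMP r4, #0  (cmp 6,0)
BNE body: taken
LDR r2, [r3] → r2=M[104]=-5
OR r5, r5, r2 → r5=31|(-5)=-1
ADD r3, r3, #4 → r3=104+4=108
SUB r4, r4, #1 → r4=6-1=5
CMP r4, #0  (cmp 5,0)
BNE body: taken
LDR r2, [r3] → r2=M[108]=7
OR r5, r5, r2 → r5=(-1)|7=-1
ADD r3, r3, #4 → r3=108+4=112
SUB r4, r4, #1 → r4=5-1=4
After step 20: r5 = -1.

-1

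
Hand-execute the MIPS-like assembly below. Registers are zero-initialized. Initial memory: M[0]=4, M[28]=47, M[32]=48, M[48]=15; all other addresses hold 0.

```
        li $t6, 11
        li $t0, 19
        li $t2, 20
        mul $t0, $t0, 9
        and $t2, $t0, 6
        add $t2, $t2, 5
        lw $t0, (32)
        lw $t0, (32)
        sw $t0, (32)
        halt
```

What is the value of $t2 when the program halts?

7

$t6=11
$t0=19
$t2=20
$t0=19*9=171
$t2=171&6=2
$t2=2+5=7
$t0=M[32]=48
$t0=M[32]=48
sw $t0, (32) → M[32]=48
halt.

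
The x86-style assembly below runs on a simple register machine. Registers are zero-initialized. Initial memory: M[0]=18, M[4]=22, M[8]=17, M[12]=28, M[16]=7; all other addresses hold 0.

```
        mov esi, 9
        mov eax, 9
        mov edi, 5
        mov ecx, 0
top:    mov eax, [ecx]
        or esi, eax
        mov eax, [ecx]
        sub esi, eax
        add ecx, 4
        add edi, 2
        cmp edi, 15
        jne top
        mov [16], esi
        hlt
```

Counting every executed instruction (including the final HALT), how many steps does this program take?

mov esi, 9 → esi=9
mov eax, 9 → eax=9
mov edi, 5 → edi=5
mov ecx, 0 → ecx=0
mov eax, [ecx] → eax=M[0]=18
or esi, eax → esi=9|18=27
mov eax, [ecx] → eax=M[0]=18
sub esi, eax → esi=27-18=9
add ecx, 4 → ecx=0+4=4
add edi, 2 → edi=5+2=7
cmp edi, 15  (cmp 7,15)
jne top: taken
mov eax, [ecx] → eax=M[4]=22
or esi, eax → esi=9|22=31
mov eax, [ecx] → eax=M[4]=22
sub esi, eax → esi=31-22=9
add ecx, 4 → ecx=4+4=8
add edi, 2 → edi=7+2=9
cmp edi, 15  (cmp 9,15)
jne top: taken
mov eax, [ecx] → eax=M[8]=17
or esi, eax → esi=9|17=25
mov eax, [ecx] → eax=M[8]=17
sub esi, eax → esi=25-17=8
add ecx, 4 → ecx=8+4=12
add edi, 2 → edi=9+2=11
cmp edi, 15  (cmp 11,15)
jne top: taken
mov eax, [ecx] → eax=M[12]=28
or esi, eax → esi=8|28=28
mov eax, [ecx] → eax=M[12]=28
sub esi, eax → esi=28-28=0
add ecx, 4 → ecx=12+4=16
add edi, 2 → edi=11+2=13
cmp edi, 15  (cmp 13,15)
jne top: taken
mov eax, [ecx] → eax=M[16]=7
or esi, eax → esi=0|7=7
mov eax, [ecx] → eax=M[16]=7
sub esi, eax → esi=7-7=0
add ecx, 4 → ecx=16+4=20
add edi, 2 → edi=13+2=15
cmp edi, 15  (cmp 15,15)
jne top: not taken
mov [16], esi → M[16]=0
halt.
Total executed instructions: 46.

46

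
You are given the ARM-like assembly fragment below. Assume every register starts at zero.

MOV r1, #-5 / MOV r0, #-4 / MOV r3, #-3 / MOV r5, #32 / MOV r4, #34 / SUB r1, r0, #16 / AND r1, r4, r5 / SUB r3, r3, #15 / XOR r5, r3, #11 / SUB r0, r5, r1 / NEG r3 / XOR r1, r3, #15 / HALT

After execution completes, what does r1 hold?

29

r1=-5
r0=-4
r3=-3
r5=32
r4=34
r1=(-4)-16=-20
r1=34&32=32
r3=(-3)-15=-18
r5=(-18)^11=-27
r0=(-27)-32=-59
r3=-(-18)=18
r1=18^15=29
halt.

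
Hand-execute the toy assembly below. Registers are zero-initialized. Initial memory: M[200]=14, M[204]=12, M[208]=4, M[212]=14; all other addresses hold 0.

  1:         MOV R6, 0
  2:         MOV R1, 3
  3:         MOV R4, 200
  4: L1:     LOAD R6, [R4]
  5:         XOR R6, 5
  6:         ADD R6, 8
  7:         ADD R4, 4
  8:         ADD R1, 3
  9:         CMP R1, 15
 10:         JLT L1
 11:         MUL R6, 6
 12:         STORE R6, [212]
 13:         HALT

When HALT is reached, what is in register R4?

216

MOV R6, 0 → R6=0
MOV R1, 3 → R1=3
MOV R4, 200 → R4=200
LOAD R6, [R4] → R6=M[200]=14
XOR R6, 5 → R6=14^5=11
ADD R6, 8 → R6=11+8=19
ADD R4, 4 → R4=200+4=204
ADD R1, 3 → R1=3+3=6
CMP R1, 15  (cmp 6,15)
JLT L1: taken
LOAD R6, [R4] → R6=M[204]=12
XOR R6, 5 → R6=12^5=9
ADD R6, 8 → R6=9+8=17
ADD R4, 4 → R4=204+4=208
ADD R1, 3 → R1=6+3=9
CMP R1, 15  (cmp 9,15)
JLT L1: taken
LOAD R6, [R4] → R6=M[208]=4
XOR R6, 5 → R6=4^5=1
ADD R6, 8 → R6=1+8=9
ADD R4, 4 → R4=208+4=212
ADD R1, 3 → R1=9+3=12
CMP R1, 15  (cmp 12,15)
JLT L1: taken
LOAD R6, [R4] → R6=M[212]=14
XOR R6, 5 → R6=14^5=11
ADD R6, 8 → R6=11+8=19
ADD R4, 4 → R4=212+4=216
ADD R1, 3 → R1=12+3=15
CMP R1, 15  (cmp 15,15)
JLT L1: not taken
MUL R6, 6 → R6=19*6=114
STORE R6, [212] → M[212]=114
halt.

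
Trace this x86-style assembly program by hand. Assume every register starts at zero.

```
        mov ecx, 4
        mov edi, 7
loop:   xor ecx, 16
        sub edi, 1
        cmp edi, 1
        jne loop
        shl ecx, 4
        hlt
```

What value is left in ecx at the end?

64

mov ecx, 4 → ecx=4
mov edi, 7 → edi=7
xor ecx, 16 → ecx=4^16=20
sub edi, 1 → edi=7-1=6
cmp edi, 1  (cmp 6,1)
jne loop: taken
xor ecx, 16 → ecx=20^16=4
sub edi, 1 → edi=6-1=5
cmp edi, 1  (cmp 5,1)
jne loop: taken
xor ecx, 16 → ecx=4^16=20
sub edi, 1 → edi=5-1=4
cmp edi, 1  (cmp 4,1)
jne loop: taken
xor ecx, 16 → ecx=20^16=4
sub edi, 1 → edi=4-1=3
cmp edi, 1  (cmp 3,1)
jne loop: taken
xor ecx, 16 → ecx=4^16=20
sub edi, 1 → edi=3-1=2
cmp edi, 1  (cmp 2,1)
jne loop: taken
xor ecx, 16 → ecx=20^16=4
sub edi, 1 → edi=2-1=1
cmp edi, 1  (cmp 1,1)
jne loop: not taken
shl ecx, 4 → ecx=4<<4=64
halt.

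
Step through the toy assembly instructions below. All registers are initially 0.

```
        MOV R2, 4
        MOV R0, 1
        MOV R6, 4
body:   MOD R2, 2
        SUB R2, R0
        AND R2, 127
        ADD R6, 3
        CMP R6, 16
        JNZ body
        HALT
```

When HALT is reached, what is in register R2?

MOV R2, 4 → R2=4
MOV R0, 1 → R0=1
MOV R6, 4 → R6=4
MOD R2, 2 → R2=4%2=0
SUB R2, R0 → R2=0-1=-1
AND R2, 127 → R2=(-1)&127=127
ADD R6, 3 → R6=4+3=7
CMP R6, 16  (cmp 7,16)
JNZ body: taken
MOD R2, 2 → R2=127%2=1
SUB R2, R0 → R2=1-1=0
AND R2, 127 → R2=0&127=0
ADD R6, 3 → R6=7+3=10
CMP R6, 16  (cmp 10,16)
JNZ body: taken
MOD R2, 2 → R2=0%2=0
SUB R2, R0 → R2=0-1=-1
AND R2, 127 → R2=(-1)&127=127
ADD R6, 3 → R6=10+3=13
CMP R6, 16  (cmp 13,16)
JNZ body: taken
MOD R2, 2 → R2=127%2=1
SUB R2, R0 → R2=1-1=0
AND R2, 127 → R2=0&127=0
ADD R6, 3 → R6=13+3=16
CMP R6, 16  (cmp 16,16)
JNZ body: not taken
halt.

0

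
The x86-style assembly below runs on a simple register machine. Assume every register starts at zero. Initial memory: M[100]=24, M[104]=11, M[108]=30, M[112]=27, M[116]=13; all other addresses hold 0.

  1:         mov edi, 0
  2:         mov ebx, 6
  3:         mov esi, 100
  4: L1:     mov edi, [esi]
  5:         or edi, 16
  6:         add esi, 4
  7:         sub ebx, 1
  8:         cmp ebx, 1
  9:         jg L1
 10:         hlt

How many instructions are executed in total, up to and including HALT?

34

after mov edi, 0: edi=0
after mov ebx, 6: ebx=6
after mov esi, 100: esi=100
after mov edi, [esi]: edi=M[100]=24
after or edi, 16: edi=24|16=24
after add esi, 4: esi=100+4=104
after sub ebx, 1: ebx=6-1=5
cmp ebx, 1  (cmp 5,1)
jg L1: taken
after mov edi, [esi]: edi=M[104]=11
after or edi, 16: edi=11|16=27
after add esi, 4: esi=104+4=108
after sub ebx, 1: ebx=5-1=4
cmp ebx, 1  (cmp 4,1)
jg L1: taken
after mov edi, [esi]: edi=M[108]=30
after or edi, 16: edi=30|16=30
after add esi, 4: esi=108+4=112
after sub ebx, 1: ebx=4-1=3
cmp ebx, 1  (cmp 3,1)
jg L1: taken
after mov edi, [esi]: edi=M[112]=27
after or edi, 16: edi=27|16=27
after add esi, 4: esi=112+4=116
after sub ebx, 1: ebx=3-1=2
cmp ebx, 1  (cmp 2,1)
jg L1: taken
after mov edi, [esi]: edi=M[116]=13
after or edi, 16: edi=13|16=29
after add esi, 4: esi=116+4=120
after sub ebx, 1: ebx=2-1=1
cmp ebx, 1  (cmp 1,1)
jg L1: not taken
halt.
Total executed instructions: 34.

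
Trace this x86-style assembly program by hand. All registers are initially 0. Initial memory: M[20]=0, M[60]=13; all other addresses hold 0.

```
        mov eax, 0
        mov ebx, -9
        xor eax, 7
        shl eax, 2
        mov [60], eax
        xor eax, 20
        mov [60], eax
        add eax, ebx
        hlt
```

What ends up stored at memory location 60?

eax=0
ebx=-9
eax=0^7=7
eax=7<<2=28
mov [60], eax → M[60]=28
eax=28^20=8
mov [60], eax → M[60]=8
eax=8+(-9)=-1
halt.

8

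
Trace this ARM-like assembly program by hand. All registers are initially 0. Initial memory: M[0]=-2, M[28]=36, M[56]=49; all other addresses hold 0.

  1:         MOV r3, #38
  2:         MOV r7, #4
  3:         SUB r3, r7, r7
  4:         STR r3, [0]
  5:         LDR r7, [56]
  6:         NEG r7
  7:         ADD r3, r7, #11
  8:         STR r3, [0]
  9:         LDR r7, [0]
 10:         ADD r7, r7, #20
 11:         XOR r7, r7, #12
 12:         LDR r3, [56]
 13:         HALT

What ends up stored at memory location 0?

-38

after MOV r3, #38: r3=38
after MOV r7, #4: r7=4
after SUB r3, r7, r7: r3=4-4=0
STR r3, [0] → M[0]=0
after LDR r7, [56]: r7=M[56]=49
after NEG r7: r7=-(49)=-49
after ADD r3, r7, #11: r3=(-49)+11=-38
STR r3, [0] → M[0]=-38
after LDR r7, [0]: r7=M[0]=-38
after ADD r7, r7, #20: r7=(-38)+20=-18
after XOR r7, r7, #12: r7=(-18)^12=-30
after LDR r3, [56]: r3=M[56]=49
halt.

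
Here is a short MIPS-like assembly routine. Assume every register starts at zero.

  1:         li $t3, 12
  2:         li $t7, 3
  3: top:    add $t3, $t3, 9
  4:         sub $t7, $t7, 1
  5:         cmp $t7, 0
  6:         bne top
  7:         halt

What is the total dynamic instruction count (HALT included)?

after li $t3, 12: $t3=12
after li $t7, 3: $t7=3
after add $t3, $t3, 9: $t3=12+9=21
after sub $t7, $t7, 1: $t7=3-1=2
cmp $t7, 0  (cmp 2,0)
bne top: taken
after add $t3, $t3, 9: $t3=21+9=30
after sub $t7, $t7, 1: $t7=2-1=1
cmp $t7, 0  (cmp 1,0)
bne top: taken
after add $t3, $t3, 9: $t3=30+9=39
after sub $t7, $t7, 1: $t7=1-1=0
cmp $t7, 0  (cmp 0,0)
bne top: not taken
halt.
Total executed instructions: 15.

15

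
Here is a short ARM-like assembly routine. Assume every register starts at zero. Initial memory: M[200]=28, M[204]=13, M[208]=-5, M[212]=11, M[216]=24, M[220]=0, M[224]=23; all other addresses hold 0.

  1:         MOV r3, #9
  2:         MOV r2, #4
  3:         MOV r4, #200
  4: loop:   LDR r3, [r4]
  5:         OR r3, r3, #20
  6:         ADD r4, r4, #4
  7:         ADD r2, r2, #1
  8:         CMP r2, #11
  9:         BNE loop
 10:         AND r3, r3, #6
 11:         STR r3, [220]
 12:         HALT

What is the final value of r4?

MOV r3, #9 → r3=9
MOV r2, #4 → r2=4
MOV r4, #200 → r4=200
LDR r3, [r4] → r3=M[200]=28
OR r3, r3, #20 → r3=28|20=28
ADD r4, r4, #4 → r4=200+4=204
ADD r2, r2, #1 → r2=4+1=5
CMP r2, #11  (cmp 5,11)
BNE loop: taken
LDR r3, [r4] → r3=M[204]=13
OR r3, r3, #20 → r3=13|20=29
ADD r4, r4, #4 → r4=204+4=208
ADD r2, r2, #1 → r2=5+1=6
CMP r2, #11  (cmp 6,11)
BNE loop: taken
LDR r3, [r4] → r3=M[208]=-5
OR r3, r3, #20 → r3=(-5)|20=-1
ADD r4, r4, #4 → r4=208+4=212
ADD r2, r2, #1 → r2=6+1=7
CMP r2, #11  (cmp 7,11)
BNE loop: taken
LDR r3, [r4] → r3=M[212]=11
OR r3, r3, #20 → r3=11|20=31
ADD r4, r4, #4 → r4=212+4=216
ADD r2, r2, #1 → r2=7+1=8
CMP r2, #11  (cmp 8,11)
BNE loop: taken
LDR r3, [r4] → r3=M[216]=24
OR r3, r3, #20 → r3=24|20=28
ADD r4, r4, #4 → r4=216+4=220
ADD r2, r2, #1 → r2=8+1=9
CMP r2, #11  (cmp 9,11)
BNE loop: taken
LDR r3, [r4] → r3=M[220]=0
OR r3, r3, #20 → r3=0|20=20
ADD r4, r4, #4 → r4=220+4=224
ADD r2, r2, #1 → r2=9+1=10
CMP r2, #11  (cmp 10,11)
BNE loop: taken
LDR r3, [r4] → r3=M[224]=23
OR r3, r3, #20 → r3=23|20=23
ADD r4, r4, #4 → r4=224+4=228
ADD r2, r2, #1 → r2=10+1=11
CMP r2, #11  (cmp 11,11)
BNE loop: not taken
AND r3, r3, #6 → r3=23&6=6
STR r3, [220] → M[220]=6
halt.

228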